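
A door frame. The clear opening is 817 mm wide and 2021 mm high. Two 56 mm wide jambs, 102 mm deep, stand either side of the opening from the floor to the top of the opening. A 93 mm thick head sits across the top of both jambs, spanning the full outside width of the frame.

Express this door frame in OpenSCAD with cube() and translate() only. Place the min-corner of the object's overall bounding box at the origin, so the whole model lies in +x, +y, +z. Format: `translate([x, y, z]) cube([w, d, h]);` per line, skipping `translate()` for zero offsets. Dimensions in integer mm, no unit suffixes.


cube([56, 102, 2021]);
translate([873, 0, 0]) cube([56, 102, 2021]);
translate([0, 0, 2021]) cube([929, 102, 93]);


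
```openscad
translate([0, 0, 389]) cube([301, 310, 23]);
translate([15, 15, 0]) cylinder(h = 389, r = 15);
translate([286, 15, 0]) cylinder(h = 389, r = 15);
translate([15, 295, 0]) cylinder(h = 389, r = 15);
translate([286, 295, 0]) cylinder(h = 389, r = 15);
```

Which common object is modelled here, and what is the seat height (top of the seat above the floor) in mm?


A stool. The seat height is 412 mm.

A 301×310×23 slab at z = 389 on four corner cylinders — a stool. The seat top is 389 + 23 = 412 mm.


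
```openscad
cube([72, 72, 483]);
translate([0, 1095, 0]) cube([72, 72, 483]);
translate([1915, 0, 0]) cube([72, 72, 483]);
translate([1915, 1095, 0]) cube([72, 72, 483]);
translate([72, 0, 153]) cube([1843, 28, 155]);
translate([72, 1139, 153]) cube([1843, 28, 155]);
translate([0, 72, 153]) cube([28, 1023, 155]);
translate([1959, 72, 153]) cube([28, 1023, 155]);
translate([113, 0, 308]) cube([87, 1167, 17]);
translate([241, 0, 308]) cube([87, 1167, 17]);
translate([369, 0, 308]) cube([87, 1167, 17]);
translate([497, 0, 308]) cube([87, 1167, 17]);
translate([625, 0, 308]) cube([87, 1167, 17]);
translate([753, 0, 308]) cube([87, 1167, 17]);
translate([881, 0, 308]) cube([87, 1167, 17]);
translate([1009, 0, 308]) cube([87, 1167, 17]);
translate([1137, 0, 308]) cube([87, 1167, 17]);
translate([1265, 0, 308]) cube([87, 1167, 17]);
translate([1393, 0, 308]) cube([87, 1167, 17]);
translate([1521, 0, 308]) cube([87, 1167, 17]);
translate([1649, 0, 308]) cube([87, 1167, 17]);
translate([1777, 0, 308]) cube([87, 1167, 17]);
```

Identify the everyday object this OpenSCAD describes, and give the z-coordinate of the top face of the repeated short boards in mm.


A bed frame. The slat-top height is 325 mm.

Four posts, four rails, and a row of slats — a bed frame. Slats sit on the rails at z = 153 + 155 = 308; with slat thickness 17, the top is 325 mm.


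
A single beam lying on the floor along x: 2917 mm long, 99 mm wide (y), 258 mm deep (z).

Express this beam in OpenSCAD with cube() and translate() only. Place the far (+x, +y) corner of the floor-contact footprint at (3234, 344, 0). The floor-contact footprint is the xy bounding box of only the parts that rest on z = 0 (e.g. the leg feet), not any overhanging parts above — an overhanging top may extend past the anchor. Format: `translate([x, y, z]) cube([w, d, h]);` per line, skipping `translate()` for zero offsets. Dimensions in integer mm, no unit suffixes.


translate([317, 245, 0]) cube([2917, 99, 258]);


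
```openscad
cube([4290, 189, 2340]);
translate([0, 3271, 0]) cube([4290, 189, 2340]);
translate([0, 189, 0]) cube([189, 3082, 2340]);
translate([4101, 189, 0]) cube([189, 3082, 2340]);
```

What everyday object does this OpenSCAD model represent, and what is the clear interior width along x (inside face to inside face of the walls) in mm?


A house (or room) frame. The interior width is 3912 mm.

Four 2340 mm walls enclosing a rectangle with no floor or roof — a room or house frame. Outside width is 4290 mm and wall thickness is 189 mm, so the interior width is 4290 − 2 × 189 = 3912 mm.


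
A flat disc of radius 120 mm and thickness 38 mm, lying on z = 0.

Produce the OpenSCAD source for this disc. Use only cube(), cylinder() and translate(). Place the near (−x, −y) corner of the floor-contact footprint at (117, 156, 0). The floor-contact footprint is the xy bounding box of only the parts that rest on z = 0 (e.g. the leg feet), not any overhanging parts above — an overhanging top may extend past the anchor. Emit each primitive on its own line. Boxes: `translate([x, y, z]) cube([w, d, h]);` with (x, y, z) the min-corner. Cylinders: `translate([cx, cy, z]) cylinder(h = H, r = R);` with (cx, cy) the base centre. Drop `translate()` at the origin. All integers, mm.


translate([237, 276, 0]) cylinder(h = 38, r = 120);


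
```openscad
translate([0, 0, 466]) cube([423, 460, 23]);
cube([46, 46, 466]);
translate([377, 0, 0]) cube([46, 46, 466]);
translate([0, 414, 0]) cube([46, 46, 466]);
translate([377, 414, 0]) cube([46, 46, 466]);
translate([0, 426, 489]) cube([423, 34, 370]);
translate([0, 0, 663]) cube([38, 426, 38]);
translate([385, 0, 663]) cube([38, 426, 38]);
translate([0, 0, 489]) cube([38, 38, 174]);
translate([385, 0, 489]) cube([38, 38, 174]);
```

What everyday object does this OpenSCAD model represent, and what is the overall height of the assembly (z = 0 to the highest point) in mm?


A chair. The overall height is 859 mm.

A slab on four corner posts with a tall panel at the back — a chair. The seat slab sits at z = 466 with thickness 23, and the 370 mm backrest starts at the seat top, so the overall height is 466 + 23 + 370 = 859 mm.


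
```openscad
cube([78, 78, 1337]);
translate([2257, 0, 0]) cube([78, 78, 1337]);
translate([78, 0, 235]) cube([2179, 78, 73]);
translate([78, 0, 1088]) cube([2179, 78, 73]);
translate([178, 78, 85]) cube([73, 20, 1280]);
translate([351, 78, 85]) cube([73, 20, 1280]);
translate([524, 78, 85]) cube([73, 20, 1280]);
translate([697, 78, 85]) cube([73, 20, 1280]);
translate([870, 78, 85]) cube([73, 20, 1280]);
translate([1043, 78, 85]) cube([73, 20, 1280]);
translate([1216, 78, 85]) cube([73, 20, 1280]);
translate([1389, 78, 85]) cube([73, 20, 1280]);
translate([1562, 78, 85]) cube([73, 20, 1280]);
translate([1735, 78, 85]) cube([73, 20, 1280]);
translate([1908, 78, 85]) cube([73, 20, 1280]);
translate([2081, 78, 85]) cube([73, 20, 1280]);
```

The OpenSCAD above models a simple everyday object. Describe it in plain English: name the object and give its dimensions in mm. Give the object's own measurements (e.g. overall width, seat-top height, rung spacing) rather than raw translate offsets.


A fence section. Two 78×78 mm posts, 1337 mm tall, stand on the floor with a clear span of 2179 mm between their inner faces. Two horizontal rails of 78×73 mm section span the gap between the posts with their undersides at z = 235 mm and z = 1088 mm, flush with the posts' −y face. 12 pickets, each 73 mm wide, 20 mm thick and 1280 mm tall, are fixed to the +y face of the rails with their bottoms at z = 85 mm, spaced across the span with a 100 mm gap after the −x post and between neighbouring pickets, with 103 mm left before the +x post.


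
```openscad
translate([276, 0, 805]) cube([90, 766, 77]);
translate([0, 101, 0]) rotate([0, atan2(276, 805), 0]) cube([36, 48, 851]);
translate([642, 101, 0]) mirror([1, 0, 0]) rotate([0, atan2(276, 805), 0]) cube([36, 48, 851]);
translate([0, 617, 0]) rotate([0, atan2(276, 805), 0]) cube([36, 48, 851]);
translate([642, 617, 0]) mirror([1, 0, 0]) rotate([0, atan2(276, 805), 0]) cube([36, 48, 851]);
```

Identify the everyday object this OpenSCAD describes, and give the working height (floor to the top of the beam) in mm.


A sawhorse. The overall height is 882 mm.

A beam across two mirrored pairs of raked legs — a sawhorse. The beam's underside is at z = 805 (matching the legs' vertical rise in atan2(276, 805)) and the beam is 77 mm tall, so its top is at 805 + 77 = 882 mm. The raked legs top out at the beam's underside, so that is the highest point.


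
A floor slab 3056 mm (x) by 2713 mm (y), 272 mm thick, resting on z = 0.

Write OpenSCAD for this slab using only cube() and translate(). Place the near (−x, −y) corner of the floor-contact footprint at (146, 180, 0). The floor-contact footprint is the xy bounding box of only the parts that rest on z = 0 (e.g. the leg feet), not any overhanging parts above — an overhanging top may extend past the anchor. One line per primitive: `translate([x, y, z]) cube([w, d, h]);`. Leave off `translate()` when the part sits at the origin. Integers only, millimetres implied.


translate([146, 180, 0]) cube([3056, 2713, 272]);


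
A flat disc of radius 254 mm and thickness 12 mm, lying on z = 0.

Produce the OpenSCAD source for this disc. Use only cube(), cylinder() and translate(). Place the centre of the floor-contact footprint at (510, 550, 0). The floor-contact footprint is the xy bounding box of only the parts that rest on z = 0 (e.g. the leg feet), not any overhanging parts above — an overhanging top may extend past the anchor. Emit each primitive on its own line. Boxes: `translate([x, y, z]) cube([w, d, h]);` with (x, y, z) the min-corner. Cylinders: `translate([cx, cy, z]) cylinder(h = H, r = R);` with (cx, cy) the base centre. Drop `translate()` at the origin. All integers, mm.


translate([510, 550, 0]) cylinder(h = 12, r = 254);


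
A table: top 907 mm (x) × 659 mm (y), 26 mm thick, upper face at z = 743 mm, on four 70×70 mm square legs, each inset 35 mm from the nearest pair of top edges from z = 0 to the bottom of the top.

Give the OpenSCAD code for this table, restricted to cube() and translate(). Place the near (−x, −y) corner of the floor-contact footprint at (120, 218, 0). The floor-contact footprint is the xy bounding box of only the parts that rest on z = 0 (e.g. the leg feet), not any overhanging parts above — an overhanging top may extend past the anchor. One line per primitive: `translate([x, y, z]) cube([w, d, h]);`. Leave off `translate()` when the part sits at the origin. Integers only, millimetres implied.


// leg_h = 743 - 26 = 717
translate([85, 183, 717]) cube([907, 659, 26]);
translate([120, 218, 0]) cube([70, 70, 717]);
translate([887, 218, 0]) cube([70, 70, 717]);
translate([120, 737, 0]) cube([70, 70, 717]);
translate([887, 737, 0]) cube([70, 70, 717]);


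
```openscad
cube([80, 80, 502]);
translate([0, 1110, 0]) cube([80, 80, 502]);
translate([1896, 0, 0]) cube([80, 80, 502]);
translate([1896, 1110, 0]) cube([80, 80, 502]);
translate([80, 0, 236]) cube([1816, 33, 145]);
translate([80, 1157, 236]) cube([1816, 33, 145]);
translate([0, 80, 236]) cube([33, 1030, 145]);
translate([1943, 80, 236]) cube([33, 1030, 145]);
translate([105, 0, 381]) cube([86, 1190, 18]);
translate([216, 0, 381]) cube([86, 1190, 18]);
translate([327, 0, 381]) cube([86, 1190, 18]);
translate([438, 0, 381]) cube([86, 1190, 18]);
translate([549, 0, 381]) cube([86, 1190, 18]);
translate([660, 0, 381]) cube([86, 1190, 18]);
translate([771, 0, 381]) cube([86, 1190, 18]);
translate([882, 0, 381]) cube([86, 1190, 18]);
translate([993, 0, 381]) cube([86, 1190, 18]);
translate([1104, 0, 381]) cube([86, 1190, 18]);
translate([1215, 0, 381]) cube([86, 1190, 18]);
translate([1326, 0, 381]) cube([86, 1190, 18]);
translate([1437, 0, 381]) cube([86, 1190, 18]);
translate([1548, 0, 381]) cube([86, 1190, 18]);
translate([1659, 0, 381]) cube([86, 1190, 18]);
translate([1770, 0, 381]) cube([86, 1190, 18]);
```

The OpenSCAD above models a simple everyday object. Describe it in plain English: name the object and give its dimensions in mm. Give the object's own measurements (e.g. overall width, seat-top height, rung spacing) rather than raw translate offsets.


A bed frame 1976 mm long (x) by 1190 mm wide (y). Four 80×80 mm corner posts, 502 mm tall, at the corners of the footprint. Four rails of 33 mm thickness and 145 mm height run between adjacent posts with their undersides at z = 236 mm, their outer faces flush with the outside of the frame (the two x-running rails run between the posts' inner faces; the two y-running rails run between the posts' inner faces). 16 slats, each 86 mm wide (x) and 18 mm thick, lie across the top of the two x-running rails, running the full 1190 mm width of the frame in y; along x they sit between the end posts with a 25 mm gap after the −x posts and between neighbouring slats, leaving 40 mm before the +x posts.


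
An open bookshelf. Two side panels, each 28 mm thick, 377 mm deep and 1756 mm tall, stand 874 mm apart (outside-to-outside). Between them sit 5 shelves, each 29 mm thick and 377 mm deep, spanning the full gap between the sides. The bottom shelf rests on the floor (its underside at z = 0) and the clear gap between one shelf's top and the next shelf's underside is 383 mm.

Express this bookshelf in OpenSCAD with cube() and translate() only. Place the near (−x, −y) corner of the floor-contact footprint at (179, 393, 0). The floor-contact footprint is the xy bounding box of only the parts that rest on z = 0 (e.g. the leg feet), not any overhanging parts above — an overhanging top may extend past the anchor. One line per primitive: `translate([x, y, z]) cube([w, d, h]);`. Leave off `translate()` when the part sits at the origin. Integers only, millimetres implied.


translate([179, 393, 0]) cube([28, 377, 1756]);
translate([1025, 393, 0]) cube([28, 377, 1756]);
translate([207, 393, 0]) cube([818, 377, 29]);
translate([207, 393, 412]) cube([818, 377, 29]);
translate([207, 393, 824]) cube([818, 377, 29]);
translate([207, 393, 1236]) cube([818, 377, 29]);
translate([207, 393, 1648]) cube([818, 377, 29]);


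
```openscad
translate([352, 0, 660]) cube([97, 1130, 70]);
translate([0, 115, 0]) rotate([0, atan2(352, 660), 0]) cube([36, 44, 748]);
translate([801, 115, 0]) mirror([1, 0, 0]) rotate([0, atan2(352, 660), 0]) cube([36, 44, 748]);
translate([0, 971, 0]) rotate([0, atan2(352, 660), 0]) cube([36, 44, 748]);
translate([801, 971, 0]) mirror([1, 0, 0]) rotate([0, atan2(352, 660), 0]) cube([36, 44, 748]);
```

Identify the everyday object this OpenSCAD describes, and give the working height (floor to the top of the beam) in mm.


A sawhorse. The overall height is 730 mm.

A beam across two mirrored pairs of raked legs — a sawhorse. The beam's underside is at z = 660 (matching the legs' vertical rise in atan2(352, 660)) and the beam is 70 mm tall, so its top is at 660 + 70 = 730 mm. The raked legs top out at the beam's underside, so that is the highest point.


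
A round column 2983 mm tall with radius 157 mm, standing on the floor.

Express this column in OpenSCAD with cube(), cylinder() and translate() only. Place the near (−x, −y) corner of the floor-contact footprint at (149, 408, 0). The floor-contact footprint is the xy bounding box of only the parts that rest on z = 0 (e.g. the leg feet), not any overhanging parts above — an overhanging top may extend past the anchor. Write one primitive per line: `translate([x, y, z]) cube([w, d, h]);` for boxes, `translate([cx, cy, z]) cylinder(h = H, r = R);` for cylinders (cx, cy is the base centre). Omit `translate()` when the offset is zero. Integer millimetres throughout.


translate([306, 565, 0]) cylinder(h = 2983, r = 157);


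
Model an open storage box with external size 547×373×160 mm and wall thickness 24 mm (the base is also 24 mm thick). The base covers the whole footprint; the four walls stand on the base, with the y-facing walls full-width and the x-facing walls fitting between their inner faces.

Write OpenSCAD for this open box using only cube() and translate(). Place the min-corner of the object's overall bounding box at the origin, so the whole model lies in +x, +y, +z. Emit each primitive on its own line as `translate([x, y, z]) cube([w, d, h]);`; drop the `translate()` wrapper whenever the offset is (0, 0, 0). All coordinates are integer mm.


cube([547, 373, 24]);
translate([0, 0, 24]) cube([547, 24, 136]);
translate([0, 349, 24]) cube([547, 24, 136]);
translate([0, 24, 24]) cube([24, 325, 136]);
translate([523, 24, 24]) cube([24, 325, 136]);


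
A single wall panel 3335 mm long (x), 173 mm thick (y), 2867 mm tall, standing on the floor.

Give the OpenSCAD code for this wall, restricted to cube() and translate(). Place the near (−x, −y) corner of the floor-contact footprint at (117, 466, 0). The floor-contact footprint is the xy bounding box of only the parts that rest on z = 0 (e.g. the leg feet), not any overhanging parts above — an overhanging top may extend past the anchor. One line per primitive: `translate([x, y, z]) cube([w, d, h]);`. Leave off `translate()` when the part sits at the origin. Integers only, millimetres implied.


translate([117, 466, 0]) cube([3335, 173, 2867]);


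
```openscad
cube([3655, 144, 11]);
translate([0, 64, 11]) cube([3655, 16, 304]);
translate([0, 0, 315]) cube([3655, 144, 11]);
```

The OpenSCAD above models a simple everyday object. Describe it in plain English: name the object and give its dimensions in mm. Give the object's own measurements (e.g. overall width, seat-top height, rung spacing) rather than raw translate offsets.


An I-beam lying along x, 3655 mm long. Overall section height 326 mm. Two flanges 144 mm wide (y) and 11 mm thick, one on the floor and one at the top; a web 16 mm thick runs between them, centred on the flange width.


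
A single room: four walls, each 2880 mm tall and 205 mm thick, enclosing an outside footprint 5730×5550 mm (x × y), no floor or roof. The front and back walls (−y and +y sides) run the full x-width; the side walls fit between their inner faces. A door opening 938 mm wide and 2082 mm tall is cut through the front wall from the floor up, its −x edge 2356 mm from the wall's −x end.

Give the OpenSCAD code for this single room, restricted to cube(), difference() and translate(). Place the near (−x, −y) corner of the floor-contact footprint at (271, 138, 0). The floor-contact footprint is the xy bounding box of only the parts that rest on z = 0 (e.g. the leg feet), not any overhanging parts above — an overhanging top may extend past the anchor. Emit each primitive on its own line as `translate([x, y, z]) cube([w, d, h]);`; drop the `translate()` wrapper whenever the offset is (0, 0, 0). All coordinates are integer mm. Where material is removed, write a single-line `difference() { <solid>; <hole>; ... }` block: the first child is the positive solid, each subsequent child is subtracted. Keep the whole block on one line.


difference() { translate([271, 138, 0]) cube([5730, 205, 2880]); translate([2627, 138, 0]) cube([938, 205, 2082]); }
translate([271, 5483, 0]) cube([5730, 205, 2880]);
translate([271, 343, 0]) cube([205, 5140, 2880]);
translate([5796, 343, 0]) cube([205, 5140, 2880]);


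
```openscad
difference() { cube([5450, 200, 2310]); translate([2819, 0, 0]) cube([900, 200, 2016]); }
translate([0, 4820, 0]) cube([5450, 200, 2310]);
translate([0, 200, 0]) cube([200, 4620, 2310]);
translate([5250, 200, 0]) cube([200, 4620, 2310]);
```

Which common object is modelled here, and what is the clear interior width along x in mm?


A single room. The interior width is 5050 mm.

Four walls enclosing a rectangle with a door in the front wall — a room. Outside width 5450 minus two 200 mm walls gives 5050 mm.


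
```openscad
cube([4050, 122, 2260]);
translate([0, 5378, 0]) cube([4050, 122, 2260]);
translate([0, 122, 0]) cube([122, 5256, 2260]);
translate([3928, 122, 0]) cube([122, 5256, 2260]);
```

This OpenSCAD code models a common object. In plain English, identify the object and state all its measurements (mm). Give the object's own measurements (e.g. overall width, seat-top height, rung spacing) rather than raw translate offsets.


The wall frame of a small rectangular building: four walls, each 2260 mm tall and 122 mm thick, enclosing a footprint 4050 mm (x) by 5500 mm (y) outside-to-outside, with no floor or roof. The front and back walls (the −y and +y sides) span the full width; the two side walls fit between them.


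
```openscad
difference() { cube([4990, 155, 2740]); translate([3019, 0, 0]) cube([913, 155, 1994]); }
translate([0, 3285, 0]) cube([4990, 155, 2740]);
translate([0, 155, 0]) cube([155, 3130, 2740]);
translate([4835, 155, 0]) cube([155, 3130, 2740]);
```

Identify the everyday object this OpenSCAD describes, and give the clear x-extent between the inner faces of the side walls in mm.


A single room. The interior width is 4680 mm.

Four walls enclosing a rectangle with a door in the front wall — a room. Outside width 4990 minus two 155 mm walls gives 4680 mm.


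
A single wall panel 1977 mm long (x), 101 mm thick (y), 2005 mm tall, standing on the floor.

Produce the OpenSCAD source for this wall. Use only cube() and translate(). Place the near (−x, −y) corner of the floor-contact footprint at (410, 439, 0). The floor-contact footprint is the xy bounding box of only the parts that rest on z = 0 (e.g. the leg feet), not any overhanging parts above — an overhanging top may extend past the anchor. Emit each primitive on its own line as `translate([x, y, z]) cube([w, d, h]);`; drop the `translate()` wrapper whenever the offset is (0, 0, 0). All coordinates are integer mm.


translate([410, 439, 0]) cube([1977, 101, 2005]);


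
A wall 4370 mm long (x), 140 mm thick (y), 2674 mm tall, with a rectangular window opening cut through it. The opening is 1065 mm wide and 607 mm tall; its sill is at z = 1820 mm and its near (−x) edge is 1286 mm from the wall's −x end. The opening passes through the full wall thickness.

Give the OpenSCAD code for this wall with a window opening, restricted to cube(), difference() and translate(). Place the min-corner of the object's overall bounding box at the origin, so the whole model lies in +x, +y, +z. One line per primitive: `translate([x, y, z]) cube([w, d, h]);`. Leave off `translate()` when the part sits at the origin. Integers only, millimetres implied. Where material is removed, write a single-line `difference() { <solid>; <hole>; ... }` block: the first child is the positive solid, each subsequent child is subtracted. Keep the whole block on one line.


difference() { cube([4370, 140, 2674]); translate([1286, 0, 1820]) cube([1065, 140, 607]); }


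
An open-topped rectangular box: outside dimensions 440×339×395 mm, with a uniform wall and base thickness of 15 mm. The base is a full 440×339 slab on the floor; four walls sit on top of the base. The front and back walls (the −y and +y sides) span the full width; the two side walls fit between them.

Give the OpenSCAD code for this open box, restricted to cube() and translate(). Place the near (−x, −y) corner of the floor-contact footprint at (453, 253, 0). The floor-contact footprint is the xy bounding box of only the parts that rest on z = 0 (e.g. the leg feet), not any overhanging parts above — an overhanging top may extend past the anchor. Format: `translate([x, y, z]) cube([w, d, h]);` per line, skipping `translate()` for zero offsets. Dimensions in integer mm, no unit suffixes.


translate([453, 253, 0]) cube([440, 339, 15]);
translate([453, 253, 15]) cube([440, 15, 380]);
translate([453, 577, 15]) cube([440, 15, 380]);
translate([453, 268, 15]) cube([15, 309, 380]);
translate([878, 268, 15]) cube([15, 309, 380]);


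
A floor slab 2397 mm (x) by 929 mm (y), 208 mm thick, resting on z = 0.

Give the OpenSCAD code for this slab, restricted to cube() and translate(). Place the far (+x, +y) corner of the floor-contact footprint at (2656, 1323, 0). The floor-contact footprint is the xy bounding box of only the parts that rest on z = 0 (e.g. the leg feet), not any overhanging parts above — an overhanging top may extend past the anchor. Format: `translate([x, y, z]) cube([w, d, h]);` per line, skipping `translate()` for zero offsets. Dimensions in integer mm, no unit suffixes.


translate([259, 394, 0]) cube([2397, 929, 208]);


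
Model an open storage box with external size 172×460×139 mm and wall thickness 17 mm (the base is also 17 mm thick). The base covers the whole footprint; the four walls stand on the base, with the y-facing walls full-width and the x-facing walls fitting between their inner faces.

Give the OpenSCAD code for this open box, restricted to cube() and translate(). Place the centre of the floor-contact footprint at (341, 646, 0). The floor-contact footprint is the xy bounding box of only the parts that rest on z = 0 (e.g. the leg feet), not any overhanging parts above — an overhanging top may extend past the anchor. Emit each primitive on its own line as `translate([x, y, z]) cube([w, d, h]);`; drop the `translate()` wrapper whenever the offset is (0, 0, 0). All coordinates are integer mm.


translate([255, 416, 0]) cube([172, 460, 17]);
translate([255, 416, 17]) cube([172, 17, 122]);
translate([255, 859, 17]) cube([172, 17, 122]);
translate([255, 433, 17]) cube([17, 426, 122]);
translate([410, 433, 17]) cube([17, 426, 122]);


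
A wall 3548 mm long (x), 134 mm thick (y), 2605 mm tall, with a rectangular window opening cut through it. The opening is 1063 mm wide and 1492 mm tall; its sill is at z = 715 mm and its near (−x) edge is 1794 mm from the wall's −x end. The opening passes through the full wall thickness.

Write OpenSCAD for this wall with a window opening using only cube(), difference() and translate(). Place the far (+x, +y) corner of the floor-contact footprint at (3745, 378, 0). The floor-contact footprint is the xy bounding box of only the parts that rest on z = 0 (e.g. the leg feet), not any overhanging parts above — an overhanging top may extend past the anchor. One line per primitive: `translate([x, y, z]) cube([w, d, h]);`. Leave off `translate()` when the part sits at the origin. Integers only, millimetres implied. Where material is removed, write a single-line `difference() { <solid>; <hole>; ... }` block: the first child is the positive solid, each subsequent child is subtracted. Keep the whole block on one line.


difference() { translate([197, 244, 0]) cube([3548, 134, 2605]); translate([1991, 244, 715]) cube([1063, 134, 1492]); }


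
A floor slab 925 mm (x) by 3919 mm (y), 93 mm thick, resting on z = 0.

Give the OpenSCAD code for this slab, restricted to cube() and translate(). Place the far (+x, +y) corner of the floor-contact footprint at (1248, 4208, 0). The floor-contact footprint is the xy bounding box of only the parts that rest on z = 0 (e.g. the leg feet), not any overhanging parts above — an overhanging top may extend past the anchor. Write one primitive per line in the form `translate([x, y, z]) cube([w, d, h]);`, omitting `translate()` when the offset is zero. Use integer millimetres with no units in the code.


translate([323, 289, 0]) cube([925, 3919, 93]);


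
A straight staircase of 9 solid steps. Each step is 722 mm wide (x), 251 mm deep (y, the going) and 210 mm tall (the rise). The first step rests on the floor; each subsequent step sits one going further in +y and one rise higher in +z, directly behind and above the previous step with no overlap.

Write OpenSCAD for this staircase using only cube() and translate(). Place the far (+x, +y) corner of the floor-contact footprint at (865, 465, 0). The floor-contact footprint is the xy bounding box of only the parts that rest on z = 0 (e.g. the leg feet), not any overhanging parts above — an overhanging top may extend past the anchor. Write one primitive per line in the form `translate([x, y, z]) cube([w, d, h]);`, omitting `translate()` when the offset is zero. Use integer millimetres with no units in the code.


translate([143, 214, 0]) cube([722, 251, 210]);
translate([143, 465, 210]) cube([722, 251, 210]);
translate([143, 716, 420]) cube([722, 251, 210]);
translate([143, 967, 630]) cube([722, 251, 210]);
translate([143, 1218, 840]) cube([722, 251, 210]);
translate([143, 1469, 1050]) cube([722, 251, 210]);
translate([143, 1720, 1260]) cube([722, 251, 210]);
translate([143, 1971, 1470]) cube([722, 251, 210]);
translate([143, 2222, 1680]) cube([722, 251, 210]);


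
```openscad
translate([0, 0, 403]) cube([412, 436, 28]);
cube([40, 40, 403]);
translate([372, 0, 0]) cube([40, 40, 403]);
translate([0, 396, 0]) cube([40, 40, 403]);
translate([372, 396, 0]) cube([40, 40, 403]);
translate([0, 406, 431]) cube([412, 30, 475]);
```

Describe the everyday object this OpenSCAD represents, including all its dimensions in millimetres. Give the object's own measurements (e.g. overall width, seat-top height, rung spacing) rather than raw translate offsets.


A chair. The seat is a 412×436×28 mm slab with its top at z = 431 mm, on four 40×40 mm corner legs (flush with the seat edges, standing on z = 0). A flat backrest 30 mm thick, 475 mm tall, spans the full seat width and rises from the seat top along its +y edge, rear face flush with the rear of the seat.


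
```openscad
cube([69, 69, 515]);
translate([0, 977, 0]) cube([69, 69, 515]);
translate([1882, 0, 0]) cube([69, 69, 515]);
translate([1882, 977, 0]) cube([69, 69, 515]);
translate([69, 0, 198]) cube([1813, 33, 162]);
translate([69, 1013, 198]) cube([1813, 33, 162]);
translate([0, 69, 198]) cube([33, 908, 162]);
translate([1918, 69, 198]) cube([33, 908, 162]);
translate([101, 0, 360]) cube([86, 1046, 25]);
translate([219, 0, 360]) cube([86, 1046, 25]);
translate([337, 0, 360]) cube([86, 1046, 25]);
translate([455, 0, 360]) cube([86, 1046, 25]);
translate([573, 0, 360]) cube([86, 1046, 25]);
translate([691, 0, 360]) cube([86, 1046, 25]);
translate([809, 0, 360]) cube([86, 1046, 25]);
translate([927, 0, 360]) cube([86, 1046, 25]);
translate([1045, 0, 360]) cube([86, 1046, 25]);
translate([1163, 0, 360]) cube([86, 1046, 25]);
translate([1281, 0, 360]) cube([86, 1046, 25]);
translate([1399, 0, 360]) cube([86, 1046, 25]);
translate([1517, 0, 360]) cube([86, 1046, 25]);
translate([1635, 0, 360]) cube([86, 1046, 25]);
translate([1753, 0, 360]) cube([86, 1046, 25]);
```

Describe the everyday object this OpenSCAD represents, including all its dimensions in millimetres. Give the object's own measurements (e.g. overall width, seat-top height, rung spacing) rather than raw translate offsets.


A bed frame 1951 mm long (x) by 1046 mm wide (y). Four 69×69 mm corner posts, 515 mm tall, at the corners of the footprint. Four rails of 33 mm thickness and 162 mm height run between adjacent posts with their undersides at z = 198 mm, their outer faces flush with the outside of the frame (the two x-running rails run between the posts' inner faces; the two y-running rails run between the posts' inner faces). 15 slats, each 86 mm wide (x) and 25 mm thick, lie across the top of the two x-running rails, running the full 1046 mm width of the frame in y; along x they sit between the end posts with a 32 mm gap after the −x posts and between neighbouring slats, leaving 43 mm before the +x posts.


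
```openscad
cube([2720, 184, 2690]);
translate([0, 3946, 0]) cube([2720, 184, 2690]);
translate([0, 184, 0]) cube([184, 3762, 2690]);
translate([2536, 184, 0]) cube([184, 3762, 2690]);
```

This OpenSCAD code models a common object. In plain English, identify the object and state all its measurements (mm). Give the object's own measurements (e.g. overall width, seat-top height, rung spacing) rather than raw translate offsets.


The wall frame of a small rectangular building: four walls, each 2690 mm tall and 184 mm thick, enclosing a footprint 2720 mm (x) by 4130 mm (y) outside-to-outside, with no floor or roof. The front and back walls (the −y and +y sides) span the full width; the two side walls fit between them.


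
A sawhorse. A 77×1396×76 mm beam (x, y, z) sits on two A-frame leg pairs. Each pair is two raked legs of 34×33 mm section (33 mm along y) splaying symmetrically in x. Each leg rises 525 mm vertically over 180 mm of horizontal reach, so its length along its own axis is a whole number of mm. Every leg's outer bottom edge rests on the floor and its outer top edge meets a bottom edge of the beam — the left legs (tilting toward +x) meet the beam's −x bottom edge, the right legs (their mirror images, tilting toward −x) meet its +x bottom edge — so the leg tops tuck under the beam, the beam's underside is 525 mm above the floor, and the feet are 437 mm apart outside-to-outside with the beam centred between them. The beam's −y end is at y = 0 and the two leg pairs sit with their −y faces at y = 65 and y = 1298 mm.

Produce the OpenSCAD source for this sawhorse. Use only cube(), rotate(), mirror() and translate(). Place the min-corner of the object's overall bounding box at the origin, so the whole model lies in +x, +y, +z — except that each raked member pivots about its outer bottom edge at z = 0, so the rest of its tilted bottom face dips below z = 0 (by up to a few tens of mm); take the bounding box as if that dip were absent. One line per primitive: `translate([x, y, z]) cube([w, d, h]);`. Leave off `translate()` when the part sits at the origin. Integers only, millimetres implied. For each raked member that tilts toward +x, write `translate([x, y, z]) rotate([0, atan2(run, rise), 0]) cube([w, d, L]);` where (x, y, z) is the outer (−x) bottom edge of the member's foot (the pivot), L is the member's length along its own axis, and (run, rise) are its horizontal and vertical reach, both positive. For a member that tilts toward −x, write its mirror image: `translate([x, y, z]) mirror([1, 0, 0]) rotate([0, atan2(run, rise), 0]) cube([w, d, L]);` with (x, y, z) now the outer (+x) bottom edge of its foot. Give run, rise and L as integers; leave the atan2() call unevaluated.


translate([180, 0, 525]) cube([77, 1396, 76]);
translate([0, 65, 0]) rotate([0, atan2(180, 525), 0]) cube([34, 33, 555]);
translate([437, 65, 0]) mirror([1, 0, 0]) rotate([0, atan2(180, 525), 0]) cube([34, 33, 555]);
translate([0, 1298, 0]) rotate([0, atan2(180, 525), 0]) cube([34, 33, 555]);
translate([437, 1298, 0]) mirror([1, 0, 0]) rotate([0, atan2(180, 525), 0]) cube([34, 33, 555]);


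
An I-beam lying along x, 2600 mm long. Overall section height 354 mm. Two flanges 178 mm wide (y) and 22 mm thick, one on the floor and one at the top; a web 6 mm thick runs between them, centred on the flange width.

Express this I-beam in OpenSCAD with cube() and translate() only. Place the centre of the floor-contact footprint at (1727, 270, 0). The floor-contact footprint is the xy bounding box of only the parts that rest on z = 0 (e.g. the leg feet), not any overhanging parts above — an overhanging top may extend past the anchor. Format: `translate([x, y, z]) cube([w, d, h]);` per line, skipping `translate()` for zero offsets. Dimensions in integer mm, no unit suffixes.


translate([427, 181, 0]) cube([2600, 178, 22]);
translate([427, 267, 22]) cube([2600, 6, 310]);
translate([427, 181, 332]) cube([2600, 178, 22]);


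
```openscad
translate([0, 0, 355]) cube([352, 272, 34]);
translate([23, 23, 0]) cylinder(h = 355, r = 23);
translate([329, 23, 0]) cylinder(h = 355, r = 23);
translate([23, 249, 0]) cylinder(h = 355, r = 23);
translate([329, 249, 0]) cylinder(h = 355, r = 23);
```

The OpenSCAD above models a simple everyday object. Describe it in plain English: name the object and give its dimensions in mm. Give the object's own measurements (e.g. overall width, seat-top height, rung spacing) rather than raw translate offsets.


A simple wooden stool: a rectangular seat 352 mm (x) by 272 mm (y), 34 mm thick, top face at z = 389 mm, on four round legs, each 46 mm in diameter. The legs rest on z = 0, each leg's axis is inset half a diameter from the nearest pair of seat edges (so the leg's bounding box is flush with the corner).


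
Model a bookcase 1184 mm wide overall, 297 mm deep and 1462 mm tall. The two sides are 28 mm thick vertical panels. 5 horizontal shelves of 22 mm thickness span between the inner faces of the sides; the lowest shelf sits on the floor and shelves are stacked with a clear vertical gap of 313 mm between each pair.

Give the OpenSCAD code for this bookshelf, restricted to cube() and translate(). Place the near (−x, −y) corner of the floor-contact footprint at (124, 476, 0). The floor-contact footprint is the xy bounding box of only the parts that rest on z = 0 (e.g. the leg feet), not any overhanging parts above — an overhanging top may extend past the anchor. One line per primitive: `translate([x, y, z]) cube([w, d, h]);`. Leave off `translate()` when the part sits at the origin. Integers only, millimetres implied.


translate([124, 476, 0]) cube([28, 297, 1462]);
translate([1280, 476, 0]) cube([28, 297, 1462]);
translate([152, 476, 0]) cube([1128, 297, 22]);
translate([152, 476, 335]) cube([1128, 297, 22]);
translate([152, 476, 670]) cube([1128, 297, 22]);
translate([152, 476, 1005]) cube([1128, 297, 22]);
translate([152, 476, 1340]) cube([1128, 297, 22]);


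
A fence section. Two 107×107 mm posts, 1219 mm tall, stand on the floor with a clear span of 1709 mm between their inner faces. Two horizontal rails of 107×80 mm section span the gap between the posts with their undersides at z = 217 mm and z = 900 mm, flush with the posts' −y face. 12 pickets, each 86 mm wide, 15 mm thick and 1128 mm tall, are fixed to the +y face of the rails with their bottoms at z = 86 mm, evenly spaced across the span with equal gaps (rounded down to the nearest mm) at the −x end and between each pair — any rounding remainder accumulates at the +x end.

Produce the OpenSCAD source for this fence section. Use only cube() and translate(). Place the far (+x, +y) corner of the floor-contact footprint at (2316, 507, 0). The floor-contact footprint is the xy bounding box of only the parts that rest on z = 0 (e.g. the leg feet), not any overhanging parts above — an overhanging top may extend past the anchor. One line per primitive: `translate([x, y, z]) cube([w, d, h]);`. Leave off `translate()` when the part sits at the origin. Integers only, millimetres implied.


translate([393, 400, 0]) cube([107, 107, 1219]);
translate([2209, 400, 0]) cube([107, 107, 1219]);
translate([500, 400, 217]) cube([1709, 107, 80]);
translate([500, 400, 900]) cube([1709, 107, 80]);
translate([552, 507, 86]) cube([86, 15, 1128]);
translate([690, 507, 86]) cube([86, 15, 1128]);
translate([828, 507, 86]) cube([86, 15, 1128]);
translate([966, 507, 86]) cube([86, 15, 1128]);
translate([1104, 507, 86]) cube([86, 15, 1128]);
translate([1242, 507, 86]) cube([86, 15, 1128]);
translate([1380, 507, 86]) cube([86, 15, 1128]);
translate([1518, 507, 86]) cube([86, 15, 1128]);
translate([1656, 507, 86]) cube([86, 15, 1128]);
translate([1794, 507, 86]) cube([86, 15, 1128]);
translate([1932, 507, 86]) cube([86, 15, 1128]);
translate([2070, 507, 86]) cube([86, 15, 1128]);


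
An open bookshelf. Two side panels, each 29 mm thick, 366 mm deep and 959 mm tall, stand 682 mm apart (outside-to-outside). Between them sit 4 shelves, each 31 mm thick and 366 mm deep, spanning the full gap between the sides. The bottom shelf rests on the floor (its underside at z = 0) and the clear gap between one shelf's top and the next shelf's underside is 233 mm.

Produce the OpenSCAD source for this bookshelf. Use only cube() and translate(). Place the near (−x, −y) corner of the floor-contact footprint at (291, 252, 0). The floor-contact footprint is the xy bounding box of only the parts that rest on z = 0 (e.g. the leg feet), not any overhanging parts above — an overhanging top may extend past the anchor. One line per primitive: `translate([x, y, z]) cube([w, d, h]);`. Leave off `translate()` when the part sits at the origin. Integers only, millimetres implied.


translate([291, 252, 0]) cube([29, 366, 959]);
translate([944, 252, 0]) cube([29, 366, 959]);
translate([320, 252, 0]) cube([624, 366, 31]);
translate([320, 252, 264]) cube([624, 366, 31]);
translate([320, 252, 528]) cube([624, 366, 31]);
translate([320, 252, 792]) cube([624, 366, 31]);


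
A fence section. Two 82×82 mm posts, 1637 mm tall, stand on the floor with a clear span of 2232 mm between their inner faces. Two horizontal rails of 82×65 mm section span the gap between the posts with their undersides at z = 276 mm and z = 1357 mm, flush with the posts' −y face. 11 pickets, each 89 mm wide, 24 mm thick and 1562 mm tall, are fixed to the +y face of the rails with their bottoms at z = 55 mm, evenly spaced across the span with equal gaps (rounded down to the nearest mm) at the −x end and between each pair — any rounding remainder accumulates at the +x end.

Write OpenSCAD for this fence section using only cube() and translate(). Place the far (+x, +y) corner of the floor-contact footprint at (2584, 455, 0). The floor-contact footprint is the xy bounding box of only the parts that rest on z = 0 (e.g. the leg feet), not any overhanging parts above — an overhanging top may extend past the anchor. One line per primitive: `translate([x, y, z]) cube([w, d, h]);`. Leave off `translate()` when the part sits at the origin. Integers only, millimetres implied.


translate([188, 373, 0]) cube([82, 82, 1637]);
translate([2502, 373, 0]) cube([82, 82, 1637]);
translate([270, 373, 276]) cube([2232, 82, 65]);
translate([270, 373, 1357]) cube([2232, 82, 65]);
translate([374, 455, 55]) cube([89, 24, 1562]);
translate([567, 455, 55]) cube([89, 24, 1562]);
translate([760, 455, 55]) cube([89, 24, 1562]);
translate([953, 455, 55]) cube([89, 24, 1562]);
translate([1146, 455, 55]) cube([89, 24, 1562]);
translate([1339, 455, 55]) cube([89, 24, 1562]);
translate([1532, 455, 55]) cube([89, 24, 1562]);
translate([1725, 455, 55]) cube([89, 24, 1562]);
translate([1918, 455, 55]) cube([89, 24, 1562]);
translate([2111, 455, 55]) cube([89, 24, 1562]);
translate([2304, 455, 55]) cube([89, 24, 1562]);
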